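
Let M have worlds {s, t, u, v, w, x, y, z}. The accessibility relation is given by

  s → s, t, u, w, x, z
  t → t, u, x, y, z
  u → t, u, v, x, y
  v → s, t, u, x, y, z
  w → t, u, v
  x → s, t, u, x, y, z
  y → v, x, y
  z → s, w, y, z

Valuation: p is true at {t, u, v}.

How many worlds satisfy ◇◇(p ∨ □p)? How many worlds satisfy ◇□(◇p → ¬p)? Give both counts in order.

8 and 5

For ◇◇(p ∨ □p):
s: successors {s, t, u, w, x, z}; ◇(p ∨ □p) there: s:T, t:T, u:T, w:T, x:T, z:T. ✓
t: successors {t, u, x, y, z}; ◇(p ∨ □p) there: t:T, u:T, x:T, y:T, z:T. ✓
u: successors {t, u, v, x, y}; ◇(p ∨ □p) there: t:T, u:T, v:T, x:T, y:T. ✓
v: successors {s, t, u, x, y, z}; ◇(p ∨ □p) there: s:T, t:T, u:T, x:T, y:T, z:T. ✓
w: successors {t, u, v}; ◇(p ∨ □p) there: t:T, u:T, v:T. ✓
x: successors {s, t, u, x, y, z}; ◇(p ∨ □p) there: s:T, t:T, u:T, x:T, y:T, z:T. ✓
y: successors {v, x, y}; ◇(p ∨ □p) there: v:T, x:T, y:T. ✓
z: successors {s, w, y, z}; ◇(p ∨ □p) there: s:T, w:T, y:T, z:T. ✓
— 8 worlds.
For ◇□(◇p → ¬p):
s: successors {s, t, u, w, x, z}; □(◇p → ¬p) there: s:F, t:F, u:F, w:F, x:F, z:T. ✓
t: successors {t, u, x, y, z}; □(◇p → ¬p) there: t:F, u:F, x:F, y:F, z:T. ✓
u: successors {t, u, v, x, y}; □(◇p → ¬p) there: t:F, u:F, v:F, x:F, y:F. ✗
v: successors {s, t, u, x, y, z}; □(◇p → ¬p) there: s:F, t:F, u:F, x:F, y:F, z:T. ✓
w: successors {t, u, v}; □(◇p → ¬p) there: t:F, u:F, v:F. ✗
x: successors {s, t, u, x, y, z}; □(◇p → ¬p) there: s:F, t:F, u:F, x:F, y:F, z:T. ✓
y: successors {v, x, y}; □(◇p → ¬p) there: v:F, x:F, y:F. ✗
z: successors {s, w, y, z}; □(◇p → ¬p) there: s:F, w:F, y:F, z:T. ✓
— 5 worlds.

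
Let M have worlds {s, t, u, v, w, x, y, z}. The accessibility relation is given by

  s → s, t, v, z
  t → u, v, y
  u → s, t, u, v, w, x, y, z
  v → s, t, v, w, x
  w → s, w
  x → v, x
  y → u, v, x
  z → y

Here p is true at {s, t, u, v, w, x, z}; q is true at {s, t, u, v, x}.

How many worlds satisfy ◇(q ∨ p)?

7

s: successors {s, t, v, z}; q ∨ p there: s:T, t:T, v:T, z:T. ✓
t: successors {u, v, y}; q ∨ p there: u:T, v:T, y:F. ✓
u: successors {s, t, u, v, w, x, y, z}; q ∨ p there: s:T, t:T, u:T, v:T, w:T, x:T, y:F, z:T. ✓
v: successors {s, t, v, w, x}; q ∨ p there: s:T, t:T, v:T, w:T, x:T. ✓
w: successors {s, w}; q ∨ p there: s:T, w:T. ✓
x: successors {v, x}; q ∨ p there: v:T, x:T. ✓
y: successors {u, v, x}; q ∨ p there: u:T, v:T, x:T. ✓
z: successors {y}; q ∨ p there: y:F. ✗
Satisfying worlds: {s, t, u, v, w, x, y}.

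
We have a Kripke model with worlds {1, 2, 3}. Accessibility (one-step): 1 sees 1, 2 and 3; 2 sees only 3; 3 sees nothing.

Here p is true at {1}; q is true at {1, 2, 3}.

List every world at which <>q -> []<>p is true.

1: <>q is T, []<>p is F. ✗
2: <>q is T, []<>p is F. ✗
3: <>q is F, []<>p is T. ✓

{3}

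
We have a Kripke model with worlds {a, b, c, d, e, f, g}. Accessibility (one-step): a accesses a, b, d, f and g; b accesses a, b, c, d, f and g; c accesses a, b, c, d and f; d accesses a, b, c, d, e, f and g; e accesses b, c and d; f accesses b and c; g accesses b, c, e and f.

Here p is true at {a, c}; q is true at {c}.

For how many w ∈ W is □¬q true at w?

a: successors {a, b, d, f, g}; ¬q there: a:T, b:T, d:T, f:T, g:T. ✓
b: successors {a, b, c, d, f, g}; ¬q there: a:T, b:T, c:F, d:T, f:T, g:T. ✗
c: successors {a, b, c, d, f}; ¬q there: a:T, b:T, c:F, d:T, f:T. ✗
d: successors {a, b, c, d, e, f, g}; ¬q there: a:T, b:T, c:F, d:T, e:T, f:T, g:T. ✗
e: successors {b, c, d}; ¬q there: b:T, c:F, d:T. ✗
f: successors {b, c}; ¬q there: b:T, c:F. ✗
g: successors {b, c, e, f}; ¬q there: b:T, c:F, e:T, f:T. ✗
Satisfying worlds: {a}.

1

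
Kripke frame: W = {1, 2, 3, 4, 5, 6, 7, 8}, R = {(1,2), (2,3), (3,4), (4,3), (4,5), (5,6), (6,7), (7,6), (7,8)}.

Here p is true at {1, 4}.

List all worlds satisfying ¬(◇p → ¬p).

1: ◇p → ¬p is T. ✗
2: ◇p → ¬p is T. ✗
3: ◇p → ¬p is T. ✗
4: ◇p → ¬p is T. ✗
5: ◇p → ¬p is T. ✗
6: ◇p → ¬p is T. ✗
7: ◇p → ¬p is T. ✗
8: ◇p → ¬p is T. ✗

∅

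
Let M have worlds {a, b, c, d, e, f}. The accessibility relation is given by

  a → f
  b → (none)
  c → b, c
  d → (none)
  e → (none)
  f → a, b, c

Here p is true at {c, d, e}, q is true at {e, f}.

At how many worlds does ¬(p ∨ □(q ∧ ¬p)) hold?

1

a: p ∨ □(q ∧ ¬p) is T. ✗
b: p ∨ □(q ∧ ¬p) is T. ✗
c: p ∨ □(q ∧ ¬p) is T. ✗
d: p ∨ □(q ∧ ¬p) is T. ✗
e: p ∨ □(q ∧ ¬p) is T. ✗
f: p ∨ □(q ∧ ¬p) is F. ✓
Satisfying worlds: {f}.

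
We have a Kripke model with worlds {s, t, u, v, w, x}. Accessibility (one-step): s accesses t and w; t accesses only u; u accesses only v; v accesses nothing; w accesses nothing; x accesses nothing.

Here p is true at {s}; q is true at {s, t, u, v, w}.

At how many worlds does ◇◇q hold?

s: successors {t, w}; ◇q there: t:T, w:F. ✓
t: successors {u}; ◇q there: u:T. ✓
u: successors {v}; ◇q there: v:F. ✗
v: no successors, so ◇◇q fails. ✗
w: no successors, so ◇◇q fails. ✗
x: no successors, so ◇◇q fails. ✗
Satisfying worlds: {s, t}.

2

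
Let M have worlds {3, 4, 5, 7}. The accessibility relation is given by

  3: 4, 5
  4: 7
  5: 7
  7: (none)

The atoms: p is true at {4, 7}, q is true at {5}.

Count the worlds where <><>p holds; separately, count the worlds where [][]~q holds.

1 and 4

For <><>p:
3: successors {4, 5}; <>p there: 4:T, 5:T. ✓
4: successors {7}; <>p there: 7:F. ✗
5: successors {7}; <>p there: 7:F. ✗
7: no successors, so <><>p fails. ✗
— 1 world.
For [][]~q:
3: successors {4, 5}; []~q there: 4:T, 5:T. ✓
4: successors {7}; []~q there: 7:T. ✓
5: successors {7}; []~q there: 7:T. ✓
7: no successors, so [][]~q holds vacuously. ✓
— 4 worlds.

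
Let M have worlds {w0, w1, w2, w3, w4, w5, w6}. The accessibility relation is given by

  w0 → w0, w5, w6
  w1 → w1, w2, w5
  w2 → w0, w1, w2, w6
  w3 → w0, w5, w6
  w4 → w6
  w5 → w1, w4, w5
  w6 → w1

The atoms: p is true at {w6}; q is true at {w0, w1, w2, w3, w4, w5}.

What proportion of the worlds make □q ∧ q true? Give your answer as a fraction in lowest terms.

w0: □q is F, q is T. ✗
w1: □q is T, q is T. ✓
w2: □q is F, q is T. ✗
w3: □q is F, q is T. ✗
w4: □q is F, q is T. ✗
w5: □q is T, q is T. ✓
w6: □q is T, q is F. ✗
That's 2 of 7 worlds, so 2/7.

2/7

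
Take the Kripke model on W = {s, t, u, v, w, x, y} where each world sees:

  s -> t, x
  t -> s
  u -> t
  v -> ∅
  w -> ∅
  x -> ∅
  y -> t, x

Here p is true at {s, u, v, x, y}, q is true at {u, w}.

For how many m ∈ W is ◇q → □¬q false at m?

0

s: ◇q is F, □¬q is T. ✓
t: ◇q is F, □¬q is T. ✓
u: ◇q is F, □¬q is T. ✓
v: ◇q is F, □¬q is T. ✓
w: ◇q is F, □¬q is T. ✓
x: ◇q is F, □¬q is T. ✓
y: ◇q is F, □¬q is T. ✓
Satisfying worlds: {s, t, u, v, w, x, y}.
So ◇q → □¬q fails at the other 0 worlds.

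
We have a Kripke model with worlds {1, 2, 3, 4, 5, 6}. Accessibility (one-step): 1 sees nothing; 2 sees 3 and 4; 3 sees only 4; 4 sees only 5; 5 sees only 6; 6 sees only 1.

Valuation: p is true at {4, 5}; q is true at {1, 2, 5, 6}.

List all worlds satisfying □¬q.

{1, 2, 3}

1: no successors, so □¬q holds vacuously. ✓
2: successors {3, 4}; ¬q there: 3:T, 4:T. ✓
3: successors {4}; ¬q there: 4:T. ✓
4: successors {5}; ¬q there: 5:F. ✗
5: successors {6}; ¬q there: 6:F. ✗
6: successors {1}; ¬q there: 1:F. ✗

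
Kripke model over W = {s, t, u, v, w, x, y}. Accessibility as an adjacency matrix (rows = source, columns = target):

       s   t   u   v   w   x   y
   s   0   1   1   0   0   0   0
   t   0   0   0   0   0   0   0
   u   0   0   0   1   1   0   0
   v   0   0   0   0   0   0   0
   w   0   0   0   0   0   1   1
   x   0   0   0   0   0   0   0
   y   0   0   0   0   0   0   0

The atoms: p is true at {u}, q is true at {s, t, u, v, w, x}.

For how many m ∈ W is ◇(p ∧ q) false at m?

s: successors {t, u}; p ∧ q there: t:F, u:T. ✓
t: no successors, so ◇(p ∧ q) fails. ✗
u: successors {v, w}; p ∧ q there: v:F, w:F. ✗
v: no successors, so ◇(p ∧ q) fails. ✗
w: successors {x, y}; p ∧ q there: x:F, y:F. ✗
x: no successors, so ◇(p ∧ q) fails. ✗
y: no successors, so ◇(p ∧ q) fails. ✗
Satisfying worlds: {s}.
So ◇(p ∧ q) fails at the other 6 worlds.

6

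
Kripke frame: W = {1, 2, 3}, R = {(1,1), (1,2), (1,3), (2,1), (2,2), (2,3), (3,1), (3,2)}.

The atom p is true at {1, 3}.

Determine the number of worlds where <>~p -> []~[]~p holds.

1: <>~p is T, []~[]~p is T. ✓
2: <>~p is T, []~[]~p is T. ✓
3: <>~p is T, []~[]~p is T. ✓
Satisfying worlds: {1, 2, 3}.

3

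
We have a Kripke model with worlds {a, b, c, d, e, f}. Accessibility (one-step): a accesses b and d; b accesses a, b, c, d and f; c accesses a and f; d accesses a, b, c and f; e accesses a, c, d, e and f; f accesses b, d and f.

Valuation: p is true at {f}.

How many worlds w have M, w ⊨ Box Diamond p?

2

a: successors {b, d}; Diamond p there: b:T, d:T. ✓
b: successors {a, b, c, d, f}; Diamond p there: a:F, b:T, c:T, d:T, f:T. ✗
c: successors {a, f}; Diamond p there: a:F, f:T. ✗
d: successors {a, b, c, f}; Diamond p there: a:F, b:T, c:T, f:T. ✗
e: successors {a, c, d, e, f}; Diamond p there: a:F, c:T, d:T, e:T, f:T. ✗
f: successors {b, d, f}; Diamond p there: b:T, d:T, f:T. ✓
Satisfying worlds: {a, f}.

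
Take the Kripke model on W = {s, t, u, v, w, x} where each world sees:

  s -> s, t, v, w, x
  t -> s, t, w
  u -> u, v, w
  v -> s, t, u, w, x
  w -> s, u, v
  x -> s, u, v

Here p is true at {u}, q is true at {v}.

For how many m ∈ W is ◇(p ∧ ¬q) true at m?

4

s: successors {s, t, v, w, x}; p ∧ ¬q there: s:F, t:F, v:F, w:F, x:F. ✗
t: successors {s, t, w}; p ∧ ¬q there: s:F, t:F, w:F. ✗
u: successors {u, v, w}; p ∧ ¬q there: u:T, v:F, w:F. ✓
v: successors {s, t, u, w, x}; p ∧ ¬q there: s:F, t:F, u:T, w:F, x:F. ✓
w: successors {s, u, v}; p ∧ ¬q there: s:F, u:T, v:F. ✓
x: successors {s, u, v}; p ∧ ¬q there: s:F, u:T, v:F. ✓
Satisfying worlds: {u, v, w, x}.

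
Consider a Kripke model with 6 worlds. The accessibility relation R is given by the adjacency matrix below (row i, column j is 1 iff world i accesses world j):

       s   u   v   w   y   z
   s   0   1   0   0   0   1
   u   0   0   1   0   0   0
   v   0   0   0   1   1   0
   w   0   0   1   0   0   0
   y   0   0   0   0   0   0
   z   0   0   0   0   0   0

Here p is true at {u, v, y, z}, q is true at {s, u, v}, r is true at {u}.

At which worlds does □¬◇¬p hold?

{s, v, y, z}

s: successors {u, z}; ¬◇¬p there: u:T, z:T. ✓
u: successors {v}; ¬◇¬p there: v:F. ✗
v: successors {w, y}; ¬◇¬p there: w:T, y:T. ✓
w: successors {v}; ¬◇¬p there: v:F. ✗
y: no successors, so □¬◇¬p holds vacuously. ✓
z: no successors, so □¬◇¬p holds vacuously. ✓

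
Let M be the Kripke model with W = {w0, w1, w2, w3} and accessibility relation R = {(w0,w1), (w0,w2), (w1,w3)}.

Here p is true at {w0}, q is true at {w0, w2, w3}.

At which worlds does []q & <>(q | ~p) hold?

w0: []q is F, <>(q | ~p) is T. ✗
w1: []q is T, <>(q | ~p) is T. ✓
w2: []q is T, <>(q | ~p) is F. ✗
w3: []q is T, <>(q | ~p) is F. ✗

{w1}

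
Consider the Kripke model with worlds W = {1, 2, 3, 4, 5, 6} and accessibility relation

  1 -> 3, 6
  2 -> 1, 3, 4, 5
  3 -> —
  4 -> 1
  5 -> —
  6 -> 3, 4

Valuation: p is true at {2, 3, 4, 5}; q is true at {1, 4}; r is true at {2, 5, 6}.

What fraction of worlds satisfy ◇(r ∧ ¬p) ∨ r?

2/3

1: ◇(r ∧ ¬p) is T, r is F. ✓
2: ◇(r ∧ ¬p) is F, r is T. ✓
3: ◇(r ∧ ¬p) is F, r is F. ✗
4: ◇(r ∧ ¬p) is F, r is F. ✗
5: ◇(r ∧ ¬p) is F, r is T. ✓
6: ◇(r ∧ ¬p) is F, r is T. ✓
That's 4 of 6 worlds, so 4/6 = 2/3.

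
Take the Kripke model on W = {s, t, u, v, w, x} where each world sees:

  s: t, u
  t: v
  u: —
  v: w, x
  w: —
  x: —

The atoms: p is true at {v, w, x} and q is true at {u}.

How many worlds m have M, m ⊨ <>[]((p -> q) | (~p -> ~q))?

s: successors {t, u}; []((p -> q) | (~p -> ~q)) there: t:T, u:T. ✓
t: successors {v}; []((p -> q) | (~p -> ~q)) there: v:T. ✓
u: no successors, so <>[]((p -> q) | (~p -> ~q)) fails. ✗
v: successors {w, x}; []((p -> q) | (~p -> ~q)) there: w:T, x:T. ✓
w: no successors, so <>[]((p -> q) | (~p -> ~q)) fails. ✗
x: no successors, so <>[]((p -> q) | (~p -> ~q)) fails. ✗
Satisfying worlds: {s, t, v}.

3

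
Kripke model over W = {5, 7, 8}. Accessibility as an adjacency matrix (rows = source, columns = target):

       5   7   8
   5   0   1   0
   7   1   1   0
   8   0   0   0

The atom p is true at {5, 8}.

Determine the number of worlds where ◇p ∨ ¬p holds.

1

5: ◇p is F, ¬p is F. ✗
7: ◇p is T, ¬p is T. ✓
8: ◇p is F, ¬p is F. ✗
Satisfying worlds: {7}.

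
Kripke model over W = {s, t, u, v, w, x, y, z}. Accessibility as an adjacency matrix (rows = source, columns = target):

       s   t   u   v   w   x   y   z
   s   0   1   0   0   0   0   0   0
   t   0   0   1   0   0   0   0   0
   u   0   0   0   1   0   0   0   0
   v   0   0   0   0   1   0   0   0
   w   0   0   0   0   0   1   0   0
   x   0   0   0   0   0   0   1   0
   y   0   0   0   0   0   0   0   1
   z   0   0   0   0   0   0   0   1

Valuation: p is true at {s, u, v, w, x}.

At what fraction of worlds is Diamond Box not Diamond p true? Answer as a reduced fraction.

5/8

s: successors {t}; Box not Diamond p there: t:F. ✗
t: successors {u}; Box not Diamond p there: u:F. ✗
u: successors {v}; Box not Diamond p there: v:F. ✗
v: successors {w}; Box not Diamond p there: w:T. ✓
w: successors {x}; Box not Diamond p there: x:T. ✓
x: successors {y}; Box not Diamond p there: y:T. ✓
y: successors {z}; Box not Diamond p there: z:T. ✓
z: successors {z}; Box not Diamond p there: z:T. ✓
That's 5 of 8 worlds, so 5/8.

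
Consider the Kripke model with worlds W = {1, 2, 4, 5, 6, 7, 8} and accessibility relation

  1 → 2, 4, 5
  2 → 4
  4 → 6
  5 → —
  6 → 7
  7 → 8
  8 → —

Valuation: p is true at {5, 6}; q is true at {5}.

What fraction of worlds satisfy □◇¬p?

1: successors {2, 4, 5}; ◇¬p there: 2:T, 4:F, 5:F. ✗
2: successors {4}; ◇¬p there: 4:F. ✗
4: successors {6}; ◇¬p there: 6:T. ✓
5: no successors, so □◇¬p holds vacuously. ✓
6: successors {7}; ◇¬p there: 7:T. ✓
7: successors {8}; ◇¬p there: 8:F. ✗
8: no successors, so □◇¬p holds vacuously. ✓
That's 4 of 7 worlds, so 4/7.

4/7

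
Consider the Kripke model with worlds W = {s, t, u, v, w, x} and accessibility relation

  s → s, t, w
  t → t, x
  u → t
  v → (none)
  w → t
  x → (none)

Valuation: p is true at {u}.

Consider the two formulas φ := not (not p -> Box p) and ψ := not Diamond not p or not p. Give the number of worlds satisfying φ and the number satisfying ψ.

For not (not p -> Box p):
s: not p -> Box p is F. ✓
t: not p -> Box p is F. ✓
u: not p -> Box p is T. ✗
v: not p -> Box p is T. ✗
w: not p -> Box p is F. ✓
x: not p -> Box p is T. ✗
— 3 worlds.
For not Diamond not p or not p:
s: not Diamond not p is F, not p is T. ✓
t: not Diamond not p is F, not p is T. ✓
u: not Diamond not p is F, not p is F. ✗
v: not Diamond not p is T, not p is T. ✓
w: not Diamond not p is F, not p is T. ✓
x: not Diamond not p is T, not p is T. ✓
— 5 worlds.

3 and 5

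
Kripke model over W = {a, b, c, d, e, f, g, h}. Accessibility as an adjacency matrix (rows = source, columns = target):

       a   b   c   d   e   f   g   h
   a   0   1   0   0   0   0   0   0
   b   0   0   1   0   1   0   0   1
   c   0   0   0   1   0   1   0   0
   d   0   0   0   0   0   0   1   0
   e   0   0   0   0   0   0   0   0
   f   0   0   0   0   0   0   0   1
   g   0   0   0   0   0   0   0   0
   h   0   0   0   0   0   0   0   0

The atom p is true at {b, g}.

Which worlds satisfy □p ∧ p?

a: □p is T, p is F. ✗
b: □p is F, p is T. ✗
c: □p is F, p is F. ✗
d: □p is T, p is F. ✗
e: □p is T, p is F. ✗
f: □p is F, p is F. ✗
g: □p is T, p is T. ✓
h: □p is T, p is F. ✗

{g}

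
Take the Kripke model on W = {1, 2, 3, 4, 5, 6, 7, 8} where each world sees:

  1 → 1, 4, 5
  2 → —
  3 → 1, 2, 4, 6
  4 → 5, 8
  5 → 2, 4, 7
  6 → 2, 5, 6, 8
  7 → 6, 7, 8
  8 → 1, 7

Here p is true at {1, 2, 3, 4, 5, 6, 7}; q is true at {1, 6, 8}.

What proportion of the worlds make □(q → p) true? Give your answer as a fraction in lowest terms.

5/8

1: successors {1, 4, 5}; q → p there: 1:T, 4:T, 5:T. ✓
2: no successors, so □(q → p) holds vacuously. ✓
3: successors {1, 2, 4, 6}; q → p there: 1:T, 2:T, 4:T, 6:T. ✓
4: successors {5, 8}; q → p there: 5:T, 8:F. ✗
5: successors {2, 4, 7}; q → p there: 2:T, 4:T, 7:T. ✓
6: successors {2, 5, 6, 8}; q → p there: 2:T, 5:T, 6:T, 8:F. ✗
7: successors {6, 7, 8}; q → p there: 6:T, 7:T, 8:F. ✗
8: successors {1, 7}; q → p there: 1:T, 7:T. ✓
That's 5 of 8 worlds, so 5/8.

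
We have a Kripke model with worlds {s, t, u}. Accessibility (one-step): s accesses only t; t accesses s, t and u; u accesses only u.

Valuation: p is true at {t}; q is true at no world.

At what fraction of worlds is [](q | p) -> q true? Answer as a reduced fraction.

2/3

s: [](q | p) is T, q is F. ✗
t: [](q | p) is F, q is F. ✓
u: [](q | p) is F, q is F. ✓
That's 2 of 3 worlds, so 2/3.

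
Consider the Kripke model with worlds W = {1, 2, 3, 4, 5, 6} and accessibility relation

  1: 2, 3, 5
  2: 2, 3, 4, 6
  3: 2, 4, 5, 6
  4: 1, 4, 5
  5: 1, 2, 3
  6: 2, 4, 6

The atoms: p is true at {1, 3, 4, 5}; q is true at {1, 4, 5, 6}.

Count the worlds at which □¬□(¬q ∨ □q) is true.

1: successors {2, 3, 5}; ¬□(¬q ∨ □q) there: 2:T, 3:T, 5:T. ✓
2: successors {2, 3, 4, 6}; ¬□(¬q ∨ □q) there: 2:T, 3:T, 4:T, 6:T. ✓
3: successors {2, 4, 5, 6}; ¬□(¬q ∨ □q) there: 2:T, 4:T, 5:T, 6:T. ✓
4: successors {1, 4, 5}; ¬□(¬q ∨ □q) there: 1:T, 4:T, 5:T. ✓
5: successors {1, 2, 3}; ¬□(¬q ∨ □q) there: 1:T, 2:T, 3:T. ✓
6: successors {2, 4, 6}; ¬□(¬q ∨ □q) there: 2:T, 4:T, 6:T. ✓
Satisfying worlds: {1, 2, 3, 4, 5, 6}.

6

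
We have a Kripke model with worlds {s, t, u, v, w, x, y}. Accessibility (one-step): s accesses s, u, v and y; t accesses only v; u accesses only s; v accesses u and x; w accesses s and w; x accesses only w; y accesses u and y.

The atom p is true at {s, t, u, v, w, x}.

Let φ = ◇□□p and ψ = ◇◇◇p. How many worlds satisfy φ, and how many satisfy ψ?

For ◇□□p:
s: successors {s, u, v, y}; □□p there: s:F, u:F, v:T, y:F. ✓
t: successors {v}; □□p there: v:T. ✓
u: successors {s}; □□p there: s:F. ✗
v: successors {u, x}; □□p there: u:F, x:T. ✓
w: successors {s, w}; □□p there: s:F, w:F. ✗
x: successors {w}; □□p there: w:F. ✗
y: successors {u, y}; □□p there: u:F, y:F. ✗
— 3 worlds.
For ◇◇◇p:
s: successors {s, u, v, y}; ◇◇p there: s:T, u:T, v:T, y:T. ✓
t: successors {v}; ◇◇p there: v:T. ✓
u: successors {s}; ◇◇p there: s:T. ✓
v: successors {u, x}; ◇◇p there: u:T, x:T. ✓
w: successors {s, w}; ◇◇p there: s:T, w:T. ✓
x: successors {w}; ◇◇p there: w:T. ✓
y: successors {u, y}; ◇◇p there: u:T, y:T. ✓
— 7 worlds.

3 and 7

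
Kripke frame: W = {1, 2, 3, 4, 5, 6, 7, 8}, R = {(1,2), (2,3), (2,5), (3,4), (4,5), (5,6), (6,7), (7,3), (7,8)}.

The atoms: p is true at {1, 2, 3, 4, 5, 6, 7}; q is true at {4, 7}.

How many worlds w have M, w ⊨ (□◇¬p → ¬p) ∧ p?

6

1: □◇¬p → ¬p is T, p is T. ✓
2: □◇¬p → ¬p is T, p is T. ✓
3: □◇¬p → ¬p is T, p is T. ✓
4: □◇¬p → ¬p is T, p is T. ✓
5: □◇¬p → ¬p is T, p is T. ✓
6: □◇¬p → ¬p is F, p is T. ✗
7: □◇¬p → ¬p is T, p is T. ✓
8: □◇¬p → ¬p is T, p is F. ✗
Satisfying worlds: {1, 2, 3, 4, 5, 7}.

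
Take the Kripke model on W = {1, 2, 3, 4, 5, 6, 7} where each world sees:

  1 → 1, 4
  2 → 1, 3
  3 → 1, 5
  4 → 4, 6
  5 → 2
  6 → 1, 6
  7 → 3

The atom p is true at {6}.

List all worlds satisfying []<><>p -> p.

1: []<><>p is T, p is F. ✗
2: []<><>p is F, p is F. ✓
3: []<><>p is F, p is F. ✓
4: []<><>p is T, p is F. ✗
5: []<><>p is F, p is F. ✓
6: []<><>p is T, p is T. ✓
7: []<><>p is F, p is F. ✓

{2, 3, 5, 6, 7}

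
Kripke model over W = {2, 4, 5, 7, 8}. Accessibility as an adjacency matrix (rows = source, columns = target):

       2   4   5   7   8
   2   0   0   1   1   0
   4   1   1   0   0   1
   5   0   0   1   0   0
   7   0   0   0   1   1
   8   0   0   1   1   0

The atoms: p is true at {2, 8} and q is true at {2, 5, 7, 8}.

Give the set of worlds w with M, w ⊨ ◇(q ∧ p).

{4, 7}

2: successors {5, 7}; q ∧ p there: 5:F, 7:F. ✗
4: successors {2, 4, 8}; q ∧ p there: 2:T, 4:F, 8:T. ✓
5: successors {5}; q ∧ p there: 5:F. ✗
7: successors {7, 8}; q ∧ p there: 7:F, 8:T. ✓
8: successors {5, 7}; q ∧ p there: 5:F, 7:F. ✗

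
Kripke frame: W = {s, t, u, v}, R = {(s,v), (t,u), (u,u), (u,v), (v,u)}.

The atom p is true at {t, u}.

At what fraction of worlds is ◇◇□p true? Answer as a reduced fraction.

s: successors {v}; ◇□p there: v:F. ✗
t: successors {u}; ◇□p there: u:T. ✓
u: successors {u, v}; ◇□p there: u:T, v:F. ✓
v: successors {u}; ◇□p there: u:T. ✓
That's 3 of 4 worlds, so 3/4.

3/4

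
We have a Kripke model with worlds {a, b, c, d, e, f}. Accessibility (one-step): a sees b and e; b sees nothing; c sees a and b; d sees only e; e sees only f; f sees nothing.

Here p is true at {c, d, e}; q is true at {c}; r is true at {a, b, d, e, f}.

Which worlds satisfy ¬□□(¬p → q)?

a: □□(¬p → q) is F. ✓
b: □□(¬p → q) is T. ✗
c: □□(¬p → q) is F. ✓
d: □□(¬p → q) is F. ✓
e: □□(¬p → q) is T. ✗
f: □□(¬p → q) is T. ✗

{a, c, d}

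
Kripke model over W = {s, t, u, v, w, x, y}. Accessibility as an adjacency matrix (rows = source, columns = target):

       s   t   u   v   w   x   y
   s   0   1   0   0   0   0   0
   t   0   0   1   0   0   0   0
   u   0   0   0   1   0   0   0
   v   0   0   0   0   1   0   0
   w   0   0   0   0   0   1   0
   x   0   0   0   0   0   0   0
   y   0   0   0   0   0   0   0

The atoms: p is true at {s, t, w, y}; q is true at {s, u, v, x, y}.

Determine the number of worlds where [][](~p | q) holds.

s: successors {t}; [](~p | q) there: t:T. ✓
t: successors {u}; [](~p | q) there: u:T. ✓
u: successors {v}; [](~p | q) there: v:F. ✗
v: successors {w}; [](~p | q) there: w:T. ✓
w: successors {x}; [](~p | q) there: x:T. ✓
x: no successors, so [][](~p | q) holds vacuously. ✓
y: no successors, so [][](~p | q) holds vacuously. ✓
Satisfying worlds: {s, t, v, w, x, y}.

6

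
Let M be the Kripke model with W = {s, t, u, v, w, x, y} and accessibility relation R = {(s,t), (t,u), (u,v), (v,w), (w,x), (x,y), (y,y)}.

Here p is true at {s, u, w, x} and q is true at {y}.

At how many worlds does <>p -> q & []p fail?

s: <>p is F, q & []p is F. ✓
t: <>p is T, q & []p is F. ✗
u: <>p is F, q & []p is F. ✓
v: <>p is T, q & []p is F. ✗
w: <>p is T, q & []p is F. ✗
x: <>p is F, q & []p is F. ✓
y: <>p is F, q & []p is F. ✓
Satisfying worlds: {s, u, x, y}.
So <>p -> q & []p fails at the other 3 worlds.

3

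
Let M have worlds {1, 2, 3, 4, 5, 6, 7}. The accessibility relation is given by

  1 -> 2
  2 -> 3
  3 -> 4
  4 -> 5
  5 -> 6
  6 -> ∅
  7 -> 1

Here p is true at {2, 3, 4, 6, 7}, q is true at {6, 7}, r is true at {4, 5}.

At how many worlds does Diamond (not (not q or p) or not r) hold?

1: successors {2}; not (not q or p) or not r there: 2:T. ✓
2: successors {3}; not (not q or p) or not r there: 3:T. ✓
3: successors {4}; not (not q or p) or not r there: 4:F. ✗
4: successors {5}; not (not q or p) or not r there: 5:F. ✗
5: successors {6}; not (not q or p) or not r there: 6:T. ✓
6: no successors, so Diamond (not (not q or p) or not r) fails. ✗
7: successors {1}; not (not q or p) or not r there: 1:T. ✓
Satisfying worlds: {1, 2, 5, 7}.

4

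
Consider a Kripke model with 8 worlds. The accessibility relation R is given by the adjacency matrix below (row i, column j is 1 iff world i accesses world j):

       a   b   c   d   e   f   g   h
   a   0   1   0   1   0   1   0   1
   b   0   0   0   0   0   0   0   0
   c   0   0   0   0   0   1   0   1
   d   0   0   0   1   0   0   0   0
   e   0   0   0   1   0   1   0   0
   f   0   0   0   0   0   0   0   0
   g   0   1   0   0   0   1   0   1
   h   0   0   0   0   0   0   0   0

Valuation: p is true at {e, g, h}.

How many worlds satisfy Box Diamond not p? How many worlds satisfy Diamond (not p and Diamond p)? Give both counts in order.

4 and 0

For Box Diamond not p:
a: successors {b, d, f, h}; Diamond not p there: b:F, d:T, f:F, h:F. ✗
b: no successors, so Box Diamond not p holds vacuously. ✓
c: successors {f, h}; Diamond not p there: f:F, h:F. ✗
d: successors {d}; Diamond not p there: d:T. ✓
e: successors {d, f}; Diamond not p there: d:T, f:F. ✗
f: no successors, so Box Diamond not p holds vacuously. ✓
g: successors {b, f, h}; Diamond not p there: b:F, f:F, h:F. ✗
h: no successors, so Box Diamond not p holds vacuously. ✓
— 4 worlds.
For Diamond (not p and Diamond p):
a: successors {b, d, f, h}; not p and Diamond p there: b:F, d:F, f:F, h:F. ✗
b: no successors, so Diamond (not p and Diamond p) fails. ✗
c: successors {f, h}; not p and Diamond p there: f:F, h:F. ✗
d: successors {d}; not p and Diamond p there: d:F. ✗
e: successors {d, f}; not p and Diamond p there: d:F, f:F. ✗
f: no successors, so Diamond (not p and Diamond p) fails. ✗
g: successors {b, f, h}; not p and Diamond p there: b:F, f:F, h:F. ✗
h: no successors, so Diamond (not p and Diamond p) fails. ✗
— 0 worlds.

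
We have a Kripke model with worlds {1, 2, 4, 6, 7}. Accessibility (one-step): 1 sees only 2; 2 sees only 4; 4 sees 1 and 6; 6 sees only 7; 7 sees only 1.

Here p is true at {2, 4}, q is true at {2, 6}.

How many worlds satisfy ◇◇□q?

1: successors {2}; ◇□q there: 2:F. ✗
2: successors {4}; ◇□q there: 4:T. ✓
4: successors {1, 6}; ◇□q there: 1:F, 6:F. ✗
6: successors {7}; ◇□q there: 7:T. ✓
7: successors {1}; ◇□q there: 1:F. ✗
Satisfying worlds: {2, 6}.

2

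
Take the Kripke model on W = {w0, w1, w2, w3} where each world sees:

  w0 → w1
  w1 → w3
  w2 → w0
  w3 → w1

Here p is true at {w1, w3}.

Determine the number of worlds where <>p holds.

3

w0: successors {w1}; p there: w1:T. ✓
w1: successors {w3}; p there: w3:T. ✓
w2: successors {w0}; p there: w0:F. ✗
w3: successors {w1}; p there: w1:T. ✓
Satisfying worlds: {w0, w1, w3}.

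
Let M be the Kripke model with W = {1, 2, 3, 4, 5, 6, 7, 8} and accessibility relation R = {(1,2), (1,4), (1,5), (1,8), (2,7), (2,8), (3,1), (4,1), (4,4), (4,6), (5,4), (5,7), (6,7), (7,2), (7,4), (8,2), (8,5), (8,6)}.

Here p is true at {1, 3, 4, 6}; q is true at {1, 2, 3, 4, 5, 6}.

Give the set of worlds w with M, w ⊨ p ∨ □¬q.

{1, 2, 3, 4, 6}

1: p is T, □¬q is F. ✓
2: p is F, □¬q is T. ✓
3: p is T, □¬q is F. ✓
4: p is T, □¬q is F. ✓
5: p is F, □¬q is F. ✗
6: p is T, □¬q is T. ✓
7: p is F, □¬q is F. ✗
8: p is F, □¬q is F. ✗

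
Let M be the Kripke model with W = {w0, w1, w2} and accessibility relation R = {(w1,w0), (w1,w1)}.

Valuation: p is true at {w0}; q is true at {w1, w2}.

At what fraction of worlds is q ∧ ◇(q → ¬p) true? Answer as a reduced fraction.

1/3

w0: q is F, ◇(q → ¬p) is F. ✗
w1: q is T, ◇(q → ¬p) is T. ✓
w2: q is T, ◇(q → ¬p) is F. ✗
That's 1 of 3 worlds, so 1/3.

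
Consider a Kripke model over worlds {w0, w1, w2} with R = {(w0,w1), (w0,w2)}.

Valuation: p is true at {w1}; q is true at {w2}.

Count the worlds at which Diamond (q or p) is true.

w0: successors {w1, w2}; q or p there: w1:T, w2:T. ✓
w1: no successors, so Diamond (q or p) fails. ✗
w2: no successors, so Diamond (q or p) fails. ✗
Satisfying worlds: {w0}.

1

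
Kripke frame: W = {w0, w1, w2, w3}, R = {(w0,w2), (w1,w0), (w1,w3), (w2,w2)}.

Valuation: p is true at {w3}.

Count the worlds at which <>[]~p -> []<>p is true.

1

w0: <>[]~p is T, []<>p is F. ✗
w1: <>[]~p is T, []<>p is F. ✗
w2: <>[]~p is T, []<>p is F. ✗
w3: <>[]~p is F, []<>p is T. ✓
Satisfying worlds: {w3}.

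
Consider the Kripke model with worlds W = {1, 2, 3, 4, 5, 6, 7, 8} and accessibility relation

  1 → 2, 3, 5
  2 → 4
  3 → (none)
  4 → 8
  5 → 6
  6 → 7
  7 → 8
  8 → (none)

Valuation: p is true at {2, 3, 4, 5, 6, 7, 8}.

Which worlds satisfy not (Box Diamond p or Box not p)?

1: Box Diamond p or Box not p is F. ✓
2: Box Diamond p or Box not p is T. ✗
3: Box Diamond p or Box not p is T. ✗
4: Box Diamond p or Box not p is F. ✓
5: Box Diamond p or Box not p is T. ✗
6: Box Diamond p or Box not p is T. ✗
7: Box Diamond p or Box not p is F. ✓
8: Box Diamond p or Box not p is T. ✗

{1, 4, 7}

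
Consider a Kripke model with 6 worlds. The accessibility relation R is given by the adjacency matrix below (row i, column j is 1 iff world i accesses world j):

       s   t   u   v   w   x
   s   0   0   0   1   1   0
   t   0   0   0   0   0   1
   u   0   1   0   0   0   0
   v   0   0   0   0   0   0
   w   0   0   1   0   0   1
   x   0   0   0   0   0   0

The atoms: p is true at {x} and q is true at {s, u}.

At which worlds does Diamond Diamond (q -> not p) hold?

s: successors {v, w}; Diamond (q -> not p) there: v:F, w:T. ✓
t: successors {x}; Diamond (q -> not p) there: x:F. ✗
u: successors {t}; Diamond (q -> not p) there: t:T. ✓
v: no successors, so Diamond Diamond (q -> not p) fails. ✗
w: successors {u, x}; Diamond (q -> not p) there: u:T, x:F. ✓
x: no successors, so Diamond Diamond (q -> not p) fails. ✗

{s, u, w}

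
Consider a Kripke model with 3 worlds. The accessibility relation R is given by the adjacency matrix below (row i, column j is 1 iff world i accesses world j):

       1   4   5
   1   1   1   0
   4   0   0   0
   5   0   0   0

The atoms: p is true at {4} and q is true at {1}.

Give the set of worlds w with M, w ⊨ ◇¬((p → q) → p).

{1}

1: successors {1, 4}; ¬((p → q) → p) there: 1:T, 4:F. ✓
4: no successors, so ◇¬((p → q) → p) fails. ✗
5: no successors, so ◇¬((p → q) → p) fails. ✗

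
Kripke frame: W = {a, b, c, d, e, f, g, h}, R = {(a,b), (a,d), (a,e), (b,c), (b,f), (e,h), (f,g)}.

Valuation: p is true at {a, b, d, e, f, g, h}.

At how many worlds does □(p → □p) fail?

a: successors {b, d, e}; p → □p there: b:F, d:T, e:T. ✗
b: successors {c, f}; p → □p there: c:T, f:T. ✓
c: no successors, so □(p → □p) holds vacuously. ✓
d: no successors, so □(p → □p) holds vacuously. ✓
e: successors {h}; p → □p there: h:T. ✓
f: successors {g}; p → □p there: g:T. ✓
g: no successors, so □(p → □p) holds vacuously. ✓
h: no successors, so □(p → □p) holds vacuously. ✓
Satisfying worlds: {b, c, d, e, f, g, h}.
So □(p → □p) fails at the other 1 world.

1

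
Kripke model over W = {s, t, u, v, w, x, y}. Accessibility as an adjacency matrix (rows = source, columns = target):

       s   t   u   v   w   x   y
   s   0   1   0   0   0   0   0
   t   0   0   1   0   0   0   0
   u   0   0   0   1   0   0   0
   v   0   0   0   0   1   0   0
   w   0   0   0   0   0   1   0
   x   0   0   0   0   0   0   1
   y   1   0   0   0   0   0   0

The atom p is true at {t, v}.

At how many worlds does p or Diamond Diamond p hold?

3

s: p is F, Diamond Diamond p is F. ✗
t: p is T, Diamond Diamond p is T. ✓
u: p is F, Diamond Diamond p is F. ✗
v: p is T, Diamond Diamond p is F. ✓
w: p is F, Diamond Diamond p is F. ✗
x: p is F, Diamond Diamond p is F. ✗
y: p is F, Diamond Diamond p is T. ✓
Satisfying worlds: {t, v, y}.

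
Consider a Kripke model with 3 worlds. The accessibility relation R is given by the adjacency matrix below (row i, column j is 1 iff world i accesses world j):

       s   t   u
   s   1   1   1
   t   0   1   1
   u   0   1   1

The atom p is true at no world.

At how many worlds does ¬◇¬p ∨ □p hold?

s: ¬◇¬p is F, □p is F. ✗
t: ¬◇¬p is F, □p is F. ✗
u: ¬◇¬p is F, □p is F. ✗
Satisfying worlds: ∅.

0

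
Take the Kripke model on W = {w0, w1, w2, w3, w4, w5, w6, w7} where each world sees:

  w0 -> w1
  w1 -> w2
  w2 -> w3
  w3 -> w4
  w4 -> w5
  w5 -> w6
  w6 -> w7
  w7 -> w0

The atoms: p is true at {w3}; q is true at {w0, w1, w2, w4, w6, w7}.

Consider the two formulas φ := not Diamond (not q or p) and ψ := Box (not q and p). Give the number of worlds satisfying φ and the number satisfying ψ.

6 and 1

For not Diamond (not q or p):
w0: Diamond (not q or p) is F. ✓
w1: Diamond (not q or p) is F. ✓
w2: Diamond (not q or p) is T. ✗
w3: Diamond (not q or p) is F. ✓
w4: Diamond (not q or p) is T. ✗
w5: Diamond (not q or p) is F. ✓
w6: Diamond (not q or p) is F. ✓
w7: Diamond (not q or p) is F. ✓
— 6 worlds.
For Box (not q and p):
w0: successors {w1}; not q and p there: w1:F. ✗
w1: successors {w2}; not q and p there: w2:F. ✗
w2: successors {w3}; not q and p there: w3:T. ✓
w3: successors {w4}; not q and p there: w4:F. ✗
w4: successors {w5}; not q and p there: w5:F. ✗
w5: successors {w6}; not q and p there: w6:F. ✗
w6: successors {w7}; not q and p there: w7:F. ✗
w7: successors {w0}; not q and p there: w0:F. ✗
— 1 world.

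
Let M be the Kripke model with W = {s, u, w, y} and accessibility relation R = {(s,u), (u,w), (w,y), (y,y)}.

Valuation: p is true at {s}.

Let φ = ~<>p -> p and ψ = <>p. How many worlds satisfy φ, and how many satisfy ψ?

For ~<>p -> p:
s: ~<>p is T, p is T. ✓
u: ~<>p is T, p is F. ✗
w: ~<>p is T, p is F. ✗
y: ~<>p is T, p is F. ✗
— 1 world.
For <>p:
s: successors {u}; p there: u:F. ✗
u: successors {w}; p there: w:F. ✗
w: successors {y}; p there: y:F. ✗
y: successors {y}; p there: y:F. ✗
— 0 worlds.

1 and 0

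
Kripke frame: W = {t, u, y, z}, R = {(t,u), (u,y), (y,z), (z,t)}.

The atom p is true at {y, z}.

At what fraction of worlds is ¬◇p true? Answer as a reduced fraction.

1/2

t: ◇p is F. ✓
u: ◇p is T. ✗
y: ◇p is T. ✗
z: ◇p is F. ✓
That's 2 of 4 worlds, so 2/4 = 1/2.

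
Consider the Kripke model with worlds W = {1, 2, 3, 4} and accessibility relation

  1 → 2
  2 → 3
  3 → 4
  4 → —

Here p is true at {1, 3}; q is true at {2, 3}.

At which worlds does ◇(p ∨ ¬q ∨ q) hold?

{1, 2, 3}

1: successors {2}; p ∨ ¬q ∨ q there: 2:T. ✓
2: successors {3}; p ∨ ¬q ∨ q there: 3:T. ✓
3: successors {4}; p ∨ ¬q ∨ q there: 4:T. ✓
4: no successors, so ◇(p ∨ ¬q ∨ q) fails. ✗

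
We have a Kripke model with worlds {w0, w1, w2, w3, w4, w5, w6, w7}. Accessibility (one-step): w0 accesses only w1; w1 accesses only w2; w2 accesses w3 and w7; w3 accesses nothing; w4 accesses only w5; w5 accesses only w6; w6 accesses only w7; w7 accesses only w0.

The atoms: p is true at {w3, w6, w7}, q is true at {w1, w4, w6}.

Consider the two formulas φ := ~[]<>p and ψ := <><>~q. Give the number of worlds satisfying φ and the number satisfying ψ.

4 and 5

For ~[]<>p:
w0: []<>p is F. ✓
w1: []<>p is T. ✗
w2: []<>p is F. ✓
w3: []<>p is T. ✗
w4: []<>p is T. ✗
w5: []<>p is T. ✗
w6: []<>p is F. ✓
w7: []<>p is F. ✓
— 4 worlds.
For <><>~q:
w0: successors {w1}; <>~q there: w1:T. ✓
w1: successors {w2}; <>~q there: w2:T. ✓
w2: successors {w3, w7}; <>~q there: w3:F, w7:T. ✓
w3: no successors, so <><>~q fails. ✗
w4: successors {w5}; <>~q there: w5:F. ✗
w5: successors {w6}; <>~q there: w6:T. ✓
w6: successors {w7}; <>~q there: w7:T. ✓
w7: successors {w0}; <>~q there: w0:F. ✗
— 5 worlds.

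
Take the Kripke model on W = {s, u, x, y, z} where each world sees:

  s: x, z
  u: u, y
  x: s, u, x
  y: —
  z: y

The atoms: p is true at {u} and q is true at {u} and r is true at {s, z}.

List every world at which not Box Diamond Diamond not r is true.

s: Box Diamond Diamond not r is F. ✓
u: Box Diamond Diamond not r is F. ✓
x: Box Diamond Diamond not r is T. ✗
y: Box Diamond Diamond not r is T. ✗
z: Box Diamond Diamond not r is F. ✓

{s, u, z}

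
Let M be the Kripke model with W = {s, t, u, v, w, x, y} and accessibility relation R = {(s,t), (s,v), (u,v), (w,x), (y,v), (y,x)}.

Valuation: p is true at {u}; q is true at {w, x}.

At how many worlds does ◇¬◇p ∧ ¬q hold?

3

s: ◇¬◇p is T, ¬q is T. ✓
t: ◇¬◇p is F, ¬q is T. ✗
u: ◇¬◇p is T, ¬q is T. ✓
v: ◇¬◇p is F, ¬q is T. ✗
w: ◇¬◇p is T, ¬q is F. ✗
x: ◇¬◇p is F, ¬q is F. ✗
y: ◇¬◇p is T, ¬q is T. ✓
Satisfying worlds: {s, u, y}.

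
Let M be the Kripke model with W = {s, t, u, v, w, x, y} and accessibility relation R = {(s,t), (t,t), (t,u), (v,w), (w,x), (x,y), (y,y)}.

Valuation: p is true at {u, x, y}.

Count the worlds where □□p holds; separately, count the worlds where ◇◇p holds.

For □□p:
s: successors {t}; □p there: t:F. ✗
t: successors {t, u}; □p there: t:F, u:T. ✗
u: no successors, so □□p holds vacuously. ✓
v: successors {w}; □p there: w:T. ✓
w: successors {x}; □p there: x:T. ✓
x: successors {y}; □p there: y:T. ✓
y: successors {y}; □p there: y:T. ✓
— 5 worlds.
For ◇◇p:
s: successors {t}; ◇p there: t:T. ✓
t: successors {t, u}; ◇p there: t:T, u:F. ✓
u: no successors, so ◇◇p fails. ✗
v: successors {w}; ◇p there: w:T. ✓
w: successors {x}; ◇p there: x:T. ✓
x: successors {y}; ◇p there: y:T. ✓
y: successors {y}; ◇p there: y:T. ✓
— 6 worlds.

5 and 6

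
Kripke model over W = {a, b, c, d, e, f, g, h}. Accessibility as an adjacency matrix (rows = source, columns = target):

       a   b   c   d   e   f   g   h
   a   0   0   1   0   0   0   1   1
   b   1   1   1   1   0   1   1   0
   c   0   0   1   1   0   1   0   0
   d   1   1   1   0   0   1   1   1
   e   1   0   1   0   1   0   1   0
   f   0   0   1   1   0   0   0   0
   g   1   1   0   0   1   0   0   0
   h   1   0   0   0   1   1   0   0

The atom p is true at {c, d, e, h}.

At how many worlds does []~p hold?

0

a: successors {c, g, h}; ~p there: c:F, g:T, h:F. ✗
b: successors {a, b, c, d, f, g}; ~p there: a:T, b:T, c:F, d:F, f:T, g:T. ✗
c: successors {c, d, f}; ~p there: c:F, d:F, f:T. ✗
d: successors {a, b, c, f, g, h}; ~p there: a:T, b:T, c:F, f:T, g:T, h:F. ✗
e: successors {a, c, e, g}; ~p there: a:T, c:F, e:F, g:T. ✗
f: successors {c, d}; ~p there: c:F, d:F. ✗
g: successors {a, b, e}; ~p there: a:T, b:T, e:F. ✗
h: successors {a, e, f}; ~p there: a:T, e:F, f:T. ✗
Satisfying worlds: ∅.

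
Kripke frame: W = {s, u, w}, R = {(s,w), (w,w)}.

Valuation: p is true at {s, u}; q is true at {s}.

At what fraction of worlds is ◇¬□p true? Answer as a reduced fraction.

2/3

s: successors {w}; ¬□p there: w:T. ✓
u: no successors, so ◇¬□p fails. ✗
w: successors {w}; ¬□p there: w:T. ✓
That's 2 of 3 worlds, so 2/3.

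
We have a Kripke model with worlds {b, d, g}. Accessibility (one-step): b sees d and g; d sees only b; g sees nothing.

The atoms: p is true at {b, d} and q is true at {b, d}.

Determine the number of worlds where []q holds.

b: successors {d, g}; q there: d:T, g:F. ✗
d: successors {b}; q there: b:T. ✓
g: no successors, so []q holds vacuously. ✓
Satisfying worlds: {d, g}.

2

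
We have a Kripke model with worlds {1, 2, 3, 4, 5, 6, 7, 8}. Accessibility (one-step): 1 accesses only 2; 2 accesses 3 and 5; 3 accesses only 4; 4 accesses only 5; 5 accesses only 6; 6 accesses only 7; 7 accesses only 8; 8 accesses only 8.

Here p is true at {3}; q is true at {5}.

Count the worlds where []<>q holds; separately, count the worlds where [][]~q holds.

2 and 6

For []<>q:
1: successors {2}; <>q there: 2:T. ✓
2: successors {3, 5}; <>q there: 3:F, 5:F. ✗
3: successors {4}; <>q there: 4:T. ✓
4: successors {5}; <>q there: 5:F. ✗
5: successors {6}; <>q there: 6:F. ✗
6: successors {7}; <>q there: 7:F. ✗
7: successors {8}; <>q there: 8:F. ✗
8: successors {8}; <>q there: 8:F. ✗
— 2 worlds.
For [][]~q:
1: successors {2}; []~q there: 2:F. ✗
2: successors {3, 5}; []~q there: 3:T, 5:T. ✓
3: successors {4}; []~q there: 4:F. ✗
4: successors {5}; []~q there: 5:T. ✓
5: successors {6}; []~q there: 6:T. ✓
6: successors {7}; []~q there: 7:T. ✓
7: successors {8}; []~q there: 8:T. ✓
8: successors {8}; []~q there: 8:T. ✓
— 6 worlds.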